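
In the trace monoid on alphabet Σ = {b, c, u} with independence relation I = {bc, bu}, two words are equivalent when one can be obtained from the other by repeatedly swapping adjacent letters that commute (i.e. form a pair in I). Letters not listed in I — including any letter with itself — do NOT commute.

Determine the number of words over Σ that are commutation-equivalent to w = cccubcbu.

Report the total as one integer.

drop 0:c onto floor
drop 1:c onto {0:c}
drop 2:c onto {1:c}
drop 3:u onto {2:c}
drop 4:b onto floor
drop 5:c onto {3:u}
drop 6:b onto {4:b}
drop 7:u onto {5:c}
ground layer = {0:c, 4:b}
drop-orders for the pieces not yet dropped (sum over which currently-grounded one goes next):
  1 to go: {6} 1  {7} 1
  2 to go: {4,6} 1  {5,7} 1  {6,7} 2
  3 to go: {3,5,7} 1  {4,6,7} 3  {5,6,7} 3
  4 to go: {2,3,5,7} 1  {3,5,6,7} 4  {4,5,6,7} 6
  5 to go: {1,2,3,5,7} 1  {2,3,5,6,7} 5  {3,4,5,6,7} 10
  6 to go: {0,1,2,3,5,7} 1  {1,2,3,5,6,7} 6  {2,3,4,5,6,7} 15
  if 0:c drops first: 21 orders
  if 4:b drops first: 7 orders
heap linearizations: 28

28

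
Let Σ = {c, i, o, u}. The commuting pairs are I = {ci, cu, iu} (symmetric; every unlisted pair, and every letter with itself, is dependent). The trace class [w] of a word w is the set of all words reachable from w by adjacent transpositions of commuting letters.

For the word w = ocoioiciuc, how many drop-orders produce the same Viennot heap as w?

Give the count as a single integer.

0(o) covers ∅
1(c) covers 0:o
2(o) covers 1:c
3(i) covers 2:o
4(o) covers 3:i
5(i) covers 4:o
6(c) covers 4:o
7(i) covers 5:i
8(u) covers 4:o
9(c) covers 6:c
floor of heap: 0:o
completions by unplaced set U, small U first (add the entries for U minus each lowest piece of U):
  |U|=1: {7}:1  {8}:1  {9}:1
  |U|=2: {5,7}:1  {6,9}:1  {7,8}:2  {7,9}:2  {8,9}:2
  |U|=3: {5,7,8}:3  {5,7,9}:3  {6,7,9}:3  {6,8,9}:3  {7,8,9}:6
  |U|=4: {5,6,7,9}:6  {5,7,8,9}:12  {6,7,8,9}:12
  |U|=5: {5,6,7,8,9}:30
  |U|=6: {4,5,6,7,8,9}:30
  |U|=7: {3,4,5,6,7,8,9}:30
  |U|=8: {2,3,4,5,6,7,8,9}:30
  start at 0(o): 30

30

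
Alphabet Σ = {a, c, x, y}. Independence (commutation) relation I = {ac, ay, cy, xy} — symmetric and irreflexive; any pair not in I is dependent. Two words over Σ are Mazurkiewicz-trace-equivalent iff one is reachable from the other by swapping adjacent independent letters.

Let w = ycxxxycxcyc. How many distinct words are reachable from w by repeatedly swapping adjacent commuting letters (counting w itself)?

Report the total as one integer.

165

piece 0:y — minimal
piece 1:c — minimal
piece 2:x rests on {1:c}
piece 3:x rests on {2:x}
piece 4:x rests on {3:x}
piece 5:y rests on {0:y}
piece 6:c rests on {4:x}
piece 7:x rests on {6:c}
piece 8:c rests on {7:x}
piece 9:y rests on {5:y}
piece 10:c rests on {8:c}
minimal pieces: {0:y, 1:c}
ways to finish when only these pieces remain (= sum over removing one remaining piece with nothing left below it):
  1 left: {9}→1  {10}→1
  2 left: {5,9}→1  {8,10}→1  {9,10}→2
  3 left: {0,5,9}→1  {5,9,10}→3  {7,8,10}→1  {8,9,10}→3
  4 left: {0,5,9,10}→4  {5,8,9,10}→6  {6,7,8,10}→1  {7,8,9,10}→4
  5 left: {0,5,8,9,10}→10  {4,6,7,8,10}→1  {5,7,8,9,10}→10  {6,7,8,9,10}→5
  6 left: {0,5,7,8,9,10}→20  {3,4,6,7,8,10}→1  {4,6,7,8,9,10}→6  {5,6,7,8,9,10}→15
  7 left: {0,5,6,7,8,9,10}→35  {2,3,4,6,7,8,10}→1  {3,4,6,7,8,9,10}→7  {4,5,6,7,8,9,10}→21
  8 left: {0,4,5,6,7,8,9,10}→56  {1,2,3,4,6,7,8,10}→1  {2,3,4,6,7,8,9,10}→8  {3,4,5,6,7,8,9,10}→28
  9 left: {0,3,4,5,6,7,8,9,10}→84  {1,2,3,4,6,7,8,9,10}→9  {2,3,4,5,6,7,8,9,10}→36
  placing 0:y first → 45 extensions
  placing 1:c first → 120 extensions
total linear extensions = 165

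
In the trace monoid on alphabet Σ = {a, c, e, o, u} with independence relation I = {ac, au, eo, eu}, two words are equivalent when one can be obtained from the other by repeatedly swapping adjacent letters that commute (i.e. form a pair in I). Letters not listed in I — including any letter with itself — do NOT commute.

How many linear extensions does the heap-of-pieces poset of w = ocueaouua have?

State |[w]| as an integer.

piece 0:o — minimal
piece 1:c rests on {0:o}
piece 2:u rests on {1:c}
piece 3:e rests on {1:c}
piece 4:a rests on {3:e}
piece 5:o rests on {2:u, 4:a}
piece 6:u rests on {5:o}
piece 7:u rests on {6:u}
piece 8:a rests on {5:o}
minimal pieces: {0:o}
ways to finish when only these pieces remain (= sum over removing one remaining piece with nothing left below it):
  1 left: {7}→1  {8}→1
  2 left: {6,7}→1  {7,8}→2
  3 left: {6,7,8}→3
  4 left: {5,6,7,8}→3
  5 left: {2,5,6,7,8}→3  {4,5,6,7,8}→3
  6 left: {2,4,5,6,7,8}→6  {3,4,5,6,7,8}→3
  7 left: {2,3,4,5,6,7,8}→9
  placing 0:o first → 9 extensions

9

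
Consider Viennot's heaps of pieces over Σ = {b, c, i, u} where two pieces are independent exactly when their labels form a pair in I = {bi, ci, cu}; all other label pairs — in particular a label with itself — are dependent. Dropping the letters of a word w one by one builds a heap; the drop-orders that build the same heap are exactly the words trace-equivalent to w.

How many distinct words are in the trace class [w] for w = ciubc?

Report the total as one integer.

0(c) covers ∅
1(i) covers ∅
2(u) covers 1:i
3(b) covers 0:c, 2:u
4(c) covers 3:b
floor of heap: 0:c, 1:i
completions by unplaced set U, small U first (add the entries for U minus each lowest piece of U):
  |U|=1: {4}:1
  |U|=2: {3,4}:1
  |U|=3: {0,3,4}:1  {2,3,4}:1
  start at 0(c): 1
  start at 1(i): 2
sum over floor = 3

3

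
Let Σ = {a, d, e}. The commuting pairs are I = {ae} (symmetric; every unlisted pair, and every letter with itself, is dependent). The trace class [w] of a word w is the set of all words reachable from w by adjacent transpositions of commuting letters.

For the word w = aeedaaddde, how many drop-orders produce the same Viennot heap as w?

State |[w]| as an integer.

piece 0:a — minimal
piece 1:e — minimal
piece 2:e rests on {1:e}
piece 3:d rests on {0:a, 2:e}
piece 4:a rests on {3:d}
piece 5:a rests on {4:a}
piece 6:d rests on {5:a}
piece 7:d rests on {6:d}
piece 8:d rests on {7:d}
piece 9:e rests on {8:d}
minimal pieces: {0:a, 1:e}
ways to finish when only these pieces remain (= sum over removing one remaining piece with nothing left below it):
  1 left: {9}→1
  2 left: {8,9}→1
  3 left: {7,8,9}→1
  4 left: {6,7,8,9}→1
  5 left: {5,6,7,8,9}→1
  6 left: {4,5,6,7,8,9}→1
  7 left: {3,4,5,6,7,8,9}→1
  8 left: {0,3,4,5,6,7,8,9}→1  {2,3,4,5,6,7,8,9}→1
  placing 0:a first → 1 extensions
  placing 1:e first → 2 extensions
total linear extensions = 3

3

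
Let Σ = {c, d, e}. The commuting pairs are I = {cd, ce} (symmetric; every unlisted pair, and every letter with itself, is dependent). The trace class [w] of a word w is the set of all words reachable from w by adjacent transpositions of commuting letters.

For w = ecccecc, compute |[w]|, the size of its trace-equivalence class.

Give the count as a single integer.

21

0(e) covers ∅
1(c) covers ∅
2(c) covers 1:c
3(c) covers 2:c
4(e) covers 0:e
5(c) covers 3:c
6(c) covers 5:c
floor of heap: 0:e, 1:c
completions by unplaced set U, small U first (add the entries for U minus each lowest piece of U):
  |U|=1: {4}:1  {6}:1
  |U|=2: {0,4}:1  {4,6}:2  {5,6}:1
  |U|=3: {0,4,6}:3  {3,5,6}:1  {4,5,6}:3
  |U|=4: {0,4,5,6}:6  {2,3,5,6}:1  {3,4,5,6}:4
  |U|=5: {0,3,4,5,6}:10  {1,2,3,5,6}:1  {2,3,4,5,6}:5
  start at 0(e): 6
  start at 1(c): 15
sum over floor = 21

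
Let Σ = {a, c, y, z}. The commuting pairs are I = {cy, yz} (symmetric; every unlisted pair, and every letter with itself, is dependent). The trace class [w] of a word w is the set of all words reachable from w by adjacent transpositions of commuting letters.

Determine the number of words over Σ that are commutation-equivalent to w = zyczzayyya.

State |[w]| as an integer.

drop 0:z onto floor
drop 1:y onto floor
drop 2:c onto {0:z}
drop 3:z onto {2:c}
drop 4:z onto {3:z}
drop 5:a onto {1:y, 4:z}
drop 6:y onto {5:a}
drop 7:y onto {6:y}
drop 8:y onto {7:y}
drop 9:a onto {8:y}
ground layer = {0:z, 1:y}
drop-orders for the pieces not yet dropped (sum over which currently-grounded one goes next):
  1 to go: {9} 1
  2 to go: {8,9} 1
  3 to go: {7,8,9} 1
  4 to go: {6,7,8,9} 1
  5 to go: {5,6,7,8,9} 1
  6 to go: {1,5,6,7,8,9} 1  {4,5,6,7,8,9} 1
  7 to go: {1,4,5,6,7,8,9} 2  {3,4,5,6,7,8,9} 1
  8 to go: {1,3,4,5,6,7,8,9} 3  {2,3,4,5,6,7,8,9} 1
  if 0:z drops first: 4 orders
  if 1:y drops first: 1 orders
heap linearizations: 5

5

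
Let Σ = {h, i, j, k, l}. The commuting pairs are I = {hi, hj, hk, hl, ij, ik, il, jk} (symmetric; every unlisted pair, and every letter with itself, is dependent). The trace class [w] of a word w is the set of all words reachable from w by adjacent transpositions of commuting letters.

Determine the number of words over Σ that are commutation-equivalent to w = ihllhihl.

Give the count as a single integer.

560

#0=i has no predecessor
#1=h has no predecessor
#2=l has no predecessor
#3=l depends on [2:l]
#4=h depends on [1:h]
#5=i depends on [0:i]
#6=h depends on [4:h]
#7=l depends on [3:l]
sources: [0:i, 1:h, 2:l]
N(rest) = Σ N(rest − s) over sources s of rest; N(one piece) = 1:
  size 1 → [5]=1  [6]=1  [7]=1
  size 2 → [0,5]=1  [3,7]=1  [4,6]=1  [5,6]=2  [5,7]=2  [6,7]=2
  size 3 → [0,5,6]=3  [0,5,7]=3  [1,4,6]=1  [2,3,7]=1  [3,5,7]=3  [3,6,7]=3  [4,5,6]=3  [4,6,7]=3  [5,6,7]=6
  size 4 → [0,3,5,7]=6  [0,4,5,6]=6  [0,5,6,7]=12  [1,4,5,6]=4  [1,4,6,7]=4  [2,3,5,7]=4  [2,3,6,7]=4  [3,4,6,7]=6  [3,5,6,7]=12  [4,5,6,7]=12
  size 5 → [0,1,4,5,6]=10  [0,2,3,5,7]=10  [0,3,5,6,7]=30  [0,4,5,6,7]=30  [1,3,4,6,7]=10  [1,4,5,6,7]=20  [2,3,4,6,7]=10  [2,3,5,6,7]=20  [3,4,5,6,7]=30
  size 6 → [0,1,4,5,6,7]=60  [0,2,3,5,6,7]=60  [0,3,4,5,6,7]=90  [1,2,3,4,6,7]=20  [1,3,4,5,6,7]=60  [2,3,4,5,6,7]=60
  first=0(i) contributes 140
  first=1(h) contributes 210
  first=2(l) contributes 210
|[w]| = 560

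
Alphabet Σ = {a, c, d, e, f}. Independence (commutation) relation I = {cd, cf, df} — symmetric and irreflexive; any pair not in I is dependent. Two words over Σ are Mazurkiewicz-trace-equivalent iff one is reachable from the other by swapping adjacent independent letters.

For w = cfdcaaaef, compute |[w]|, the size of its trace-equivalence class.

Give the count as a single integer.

12

0(c) covers ∅
1(f) covers ∅
2(d) covers ∅
3(c) covers 0:c
4(a) covers 1:f, 2:d, 3:c
5(a) covers 4:a
6(a) covers 5:a
7(e) covers 6:a
8(f) covers 7:e
floor of heap: 0:c, 1:f, 2:d
completions by unplaced set U, small U first (add the entries for U minus each lowest piece of U):
  |U|=1: {8}:1
  |U|=2: {7,8}:1
  |U|=3: {6,7,8}:1
  |U|=4: {5,6,7,8}:1
  |U|=5: {4,5,6,7,8}:1
  |U|=6: {1,4,5,6,7,8}:1  {2,4,5,6,7,8}:1  {3,4,5,6,7,8}:1
  |U|=7: {0,3,4,5,6,7,8}:1  {1,2,4,5,6,7,8}:2  {1,3,4,5,6,7,8}:2  {2,3,4,5,6,7,8}:2
  start at 0(c): 6
  start at 1(f): 3
  start at 2(d): 3
sum over floor = 12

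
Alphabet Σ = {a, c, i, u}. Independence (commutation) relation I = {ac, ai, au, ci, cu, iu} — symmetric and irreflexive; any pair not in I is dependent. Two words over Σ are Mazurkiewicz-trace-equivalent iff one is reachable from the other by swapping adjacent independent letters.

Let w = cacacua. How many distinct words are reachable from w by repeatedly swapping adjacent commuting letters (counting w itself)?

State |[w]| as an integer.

140

drop 0:c onto floor
drop 1:a onto floor
drop 2:c onto {0:c}
drop 3:a onto {1:a}
drop 4:c onto {2:c}
drop 5:u onto floor
drop 6:a onto {3:a}
ground layer = {0:c, 1:a, 5:u}
drop-orders for the pieces not yet dropped (sum over which currently-grounded one goes next):
  1 to go: {4} 1  {5} 1  {6} 1
  2 to go: {2,4} 1  {3,6} 1  {4,5} 2  {4,6} 2  {5,6} 2
  3 to go: {0,2,4} 1  {1,3,6} 1  {2,4,5} 3  {2,4,6} 3  {3,4,6} 3  {3,5,6} 3  {4,5,6} 6
  4 to go: {0,2,4,5} 4  {0,2,4,6} 4  {1,3,4,6} 4  {1,3,5,6} 4  {2,3,4,6} 6  {2,4,5,6} 12  {3,4,5,6} 12
  5 to go: {0,2,3,4,6} 10  {0,2,4,5,6} 20  {1,2,3,4,6} 10  {1,3,4,5,6} 20  {2,3,4,5,6} 30
  if 0:c drops first: 60 orders
  if 1:a drops first: 60 orders
  if 5:u drops first: 20 orders
heap linearizations: 140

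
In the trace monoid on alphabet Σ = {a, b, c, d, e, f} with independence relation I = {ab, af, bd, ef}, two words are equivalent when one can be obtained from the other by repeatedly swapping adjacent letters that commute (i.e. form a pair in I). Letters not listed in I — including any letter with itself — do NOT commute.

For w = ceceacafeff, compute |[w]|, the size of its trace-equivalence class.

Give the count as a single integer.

10

#0=c has no predecessor
#1=e depends on [0:c]
#2=c depends on [1:e]
#3=e depends on [2:c]
#4=a depends on [3:e]
#5=c depends on [4:a]
#6=a depends on [5:c]
#7=f depends on [5:c]
#8=e depends on [6:a]
#9=f depends on [7:f]
#10=f depends on [9:f]
sources: [0:c]
N(rest) = Σ N(rest − s) over sources s of rest; N(one piece) = 1:
  size 1 → [8]=1  [10]=1
  size 2 → [6,8]=1  [8,10]=2  [9,10]=1
  size 3 → [6,8,10]=3  [7,9,10]=1  [8,9,10]=3
  size 4 → [6,8,9,10]=6  [7,8,9,10]=4
  size 5 → [6,7,8,9,10]=10
  size 6 → [5,6,7,8,9,10]=10
  size 7 → [4,5,6,7,8,9,10]=10
  size 8 → [3,4,5,6,7,8,9,10]=10
  size 9 → [2,3,4,5,6,7,8,9,10]=10
  first=0(c) contributes 10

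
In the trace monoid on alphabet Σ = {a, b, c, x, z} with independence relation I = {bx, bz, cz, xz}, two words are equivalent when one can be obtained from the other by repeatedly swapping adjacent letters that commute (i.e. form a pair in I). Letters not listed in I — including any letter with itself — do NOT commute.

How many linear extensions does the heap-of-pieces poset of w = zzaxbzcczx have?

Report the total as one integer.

piece 0:z — minimal
piece 1:z rests on {0:z}
piece 2:a rests on {1:z}
piece 3:x rests on {2:a}
piece 4:b rests on {2:a}
piece 5:z rests on {2:a}
piece 6:c rests on {3:x, 4:b}
piece 7:c rests on {6:c}
piece 8:z rests on {5:z}
piece 9:x rests on {7:c}
minimal pieces: {0:z}
ways to finish when only these pieces remain (= sum over removing one remaining piece with nothing left below it):
  1 left: {8}→1  {9}→1
  2 left: {5,8}→1  {7,9}→1  {8,9}→2
  3 left: {5,8,9}→3  {6,7,9}→1  {7,8,9}→3
  4 left: {3,6,7,9}→1  {4,6,7,9}→1  {5,7,8,9}→6  {6,7,8,9}→4
  5 left: {3,4,6,7,9}→2  {3,6,7,8,9}→5  {4,6,7,8,9}→5  {5,6,7,8,9}→10
  6 left: {3,4,6,7,8,9}→12  {3,5,6,7,8,9}→15  {4,5,6,7,8,9}→15
  7 left: {3,4,5,6,7,8,9}→42
  8 left: {2,3,4,5,6,7,8,9}→42
  placing 0:z first → 42 extensions

42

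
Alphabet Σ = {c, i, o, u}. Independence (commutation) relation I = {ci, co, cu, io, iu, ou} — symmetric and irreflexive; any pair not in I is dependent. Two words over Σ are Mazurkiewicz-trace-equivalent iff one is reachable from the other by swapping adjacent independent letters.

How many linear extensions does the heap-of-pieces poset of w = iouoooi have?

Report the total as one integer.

105

piece 0:i — minimal
piece 1:o — minimal
piece 2:u — minimal
piece 3:o rests on {1:o}
piece 4:o rests on {3:o}
piece 5:o rests on {4:o}
piece 6:i rests on {0:i}
minimal pieces: {0:i, 1:o, 2:u}
ways to finish when only these pieces remain (= sum over removing one remaining piece with nothing left below it):
  1 left: {2}→1  {5}→1  {6}→1
  2 left: {0,6}→1  {2,5}→2  {2,6}→2  {4,5}→1  {5,6}→2
  3 left: {0,2,6}→3  {0,5,6}→3  {2,4,5}→3  {2,5,6}→6  {3,4,5}→1  {4,5,6}→3
  4 left: {0,2,5,6}→12  {0,4,5,6}→6  {1,3,4,5}→1  {2,3,4,5}→4  {2,4,5,6}→12  {3,4,5,6}→4
  5 left: {0,2,4,5,6}→30  {0,3,4,5,6}→10  {1,2,3,4,5}→5  {1,3,4,5,6}→5  {2,3,4,5,6}→20
  placing 0:i first → 30 extensions
  placing 1:o first → 60 extensions
  placing 2:u first → 15 extensions
total linear extensions = 105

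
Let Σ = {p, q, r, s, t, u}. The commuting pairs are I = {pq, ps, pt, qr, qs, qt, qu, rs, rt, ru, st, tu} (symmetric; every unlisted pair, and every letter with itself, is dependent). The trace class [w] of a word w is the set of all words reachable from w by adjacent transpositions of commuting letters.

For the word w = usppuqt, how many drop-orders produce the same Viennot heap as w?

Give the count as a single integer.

126

#0=u has no predecessor
#1=s depends on [0:u]
#2=p depends on [0:u]
#3=p depends on [2:p]
#4=u depends on [1:s, 3:p]
#5=q has no predecessor
#6=t has no predecessor
sources: [0:u, 5:q, 6:t]
N(rest) = Σ N(rest − s) over sources s of rest; N(one piece) = 1:
  size 1 → [4]=1  [5]=1  [6]=1
  size 2 → [1,4]=1  [3,4]=1  [4,5]=2  [4,6]=2  [5,6]=2
  size 3 → [1,3,4]=2  [1,4,5]=3  [1,4,6]=3  [2,3,4]=1  [3,4,5]=3  [3,4,6]=3  [4,5,6]=6
  size 4 → [1,2,3,4]=3  [1,3,4,5]=8  [1,3,4,6]=8  [1,4,5,6]=12  [2,3,4,5]=4  [2,3,4,6]=4  [3,4,5,6]=12
  size 5 → [0,1,2,3,4]=3  [1,2,3,4,5]=15  [1,2,3,4,6]=15  [1,3,4,5,6]=40  [2,3,4,5,6]=20
  first=0(u) contributes 90
  first=5(q) contributes 18
  first=6(t) contributes 18
|[w]| = 126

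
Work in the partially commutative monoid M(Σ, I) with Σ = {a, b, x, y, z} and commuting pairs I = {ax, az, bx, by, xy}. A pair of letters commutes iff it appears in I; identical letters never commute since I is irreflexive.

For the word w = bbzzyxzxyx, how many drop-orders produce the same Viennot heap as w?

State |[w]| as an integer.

drop 0:b onto floor
drop 1:b onto {0:b}
drop 2:z onto {1:b}
drop 3:z onto {2:z}
drop 4:y onto {3:z}
drop 5:x onto {3:z}
drop 6:z onto {4:y, 5:x}
drop 7:x onto {6:z}
drop 8:y onto {6:z}
drop 9:x onto {7:x}
ground layer = {0:b}
drop-orders for the pieces not yet dropped (sum over which currently-grounded one goes next):
  1 to go: {8} 1  {9} 1
  2 to go: {7,9} 1  {8,9} 2
  3 to go: {7,8,9} 3
  4 to go: {6,7,8,9} 3
  5 to go: {4,6,7,8,9} 3  {5,6,7,8,9} 3
  6 to go: {4,5,6,7,8,9} 6
  7 to go: {3,4,5,6,7,8,9} 6
  8 to go: {2,3,4,5,6,7,8,9} 6
  if 0:b drops first: 6 orders

6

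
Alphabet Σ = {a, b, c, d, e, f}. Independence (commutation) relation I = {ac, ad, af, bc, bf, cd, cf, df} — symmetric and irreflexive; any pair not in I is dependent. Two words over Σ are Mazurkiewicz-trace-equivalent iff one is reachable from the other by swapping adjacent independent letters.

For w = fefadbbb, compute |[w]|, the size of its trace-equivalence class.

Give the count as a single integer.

12

#0=f has no predecessor
#1=e depends on [0:f]
#2=f depends on [1:e]
#3=a depends on [1:e]
#4=d depends on [1:e]
#5=b depends on [3:a, 4:d]
#6=b depends on [5:b]
#7=b depends on [6:b]
sources: [0:f]
N(rest) = Σ N(rest − s) over sources s of rest; N(one piece) = 1:
  size 1 → [2]=1  [7]=1
  size 2 → [2,7]=2  [6,7]=1
  size 3 → [2,6,7]=3  [5,6,7]=1
  size 4 → [2,5,6,7]=4  [3,5,6,7]=1  [4,5,6,7]=1
  size 5 → [2,3,5,6,7]=5  [2,4,5,6,7]=5  [3,4,5,6,7]=2
  size 6 → [2,3,4,5,6,7]=12
  first=0(f) contributes 12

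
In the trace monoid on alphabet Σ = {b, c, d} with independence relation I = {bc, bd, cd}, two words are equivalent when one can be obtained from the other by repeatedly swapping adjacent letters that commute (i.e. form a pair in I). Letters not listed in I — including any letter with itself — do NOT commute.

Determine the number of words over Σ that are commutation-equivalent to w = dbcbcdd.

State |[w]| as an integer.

drop 0:d onto floor
drop 1:b onto floor
drop 2:c onto floor
drop 3:b onto {1:b}
drop 4:c onto {2:c}
drop 5:d onto {0:d}
drop 6:d onto {5:d}
ground layer = {0:d, 1:b, 2:c}
drop-orders for the pieces not yet dropped (sum over which currently-grounded one goes next):
  1 to go: {3} 1  {4} 1  {6} 1
  2 to go: {1,3} 1  {2,4} 1  {3,4} 2  {3,6} 2  {4,6} 2  {5,6} 1
  3 to go: {0,5,6} 1  {1,3,4} 3  {1,3,6} 3  {2,3,4} 3  {2,4,6} 3  {3,4,6} 6  {3,5,6} 3  {4,5,6} 3
  4 to go: {0,3,5,6} 4  {0,4,5,6} 4  {1,2,3,4} 6  {1,3,4,6} 12  {1,3,5,6} 6  {2,3,4,6} 12  {2,4,5,6} 6  {3,4,5,6} 12
  5 to go: {0,1,3,5,6} 10  {0,2,4,5,6} 10  {0,3,4,5,6} 20  {1,2,3,4,6} 30  {1,3,4,5,6} 30  {2,3,4,5,6} 30
  if 0:d drops first: 90 orders
  if 1:b drops first: 60 orders
  if 2:c drops first: 60 orders
heap linearizations: 210

210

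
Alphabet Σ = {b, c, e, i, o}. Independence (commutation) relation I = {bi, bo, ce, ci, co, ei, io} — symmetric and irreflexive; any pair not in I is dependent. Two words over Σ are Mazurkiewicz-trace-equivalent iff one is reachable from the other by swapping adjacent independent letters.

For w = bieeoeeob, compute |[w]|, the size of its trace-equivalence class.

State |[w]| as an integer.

#0=b has no predecessor
#1=i has no predecessor
#2=e depends on [0:b]
#3=e depends on [2:e]
#4=o depends on [3:e]
#5=e depends on [4:o]
#6=e depends on [5:e]
#7=o depends on [6:e]
#8=b depends on [6:e]
sources: [0:b, 1:i]
N(rest) = Σ N(rest − s) over sources s of rest; N(one piece) = 1:
  size 1 → [1]=1  [7]=1  [8]=1
  size 2 → [1,7]=2  [1,8]=2  [7,8]=2
  size 3 → [1,7,8]=6  [6,7,8]=2
  size 4 → [1,6,7,8]=8  [5,6,7,8]=2
  size 5 → [1,5,6,7,8]=10  [4,5,6,7,8]=2
  size 6 → [1,4,5,6,7,8]=12  [3,4,5,6,7,8]=2
  size 7 → [1,3,4,5,6,7,8]=14  [2,3,4,5,6,7,8]=2
  first=0(b) contributes 16
  first=1(i) contributes 2
|[w]| = 18

18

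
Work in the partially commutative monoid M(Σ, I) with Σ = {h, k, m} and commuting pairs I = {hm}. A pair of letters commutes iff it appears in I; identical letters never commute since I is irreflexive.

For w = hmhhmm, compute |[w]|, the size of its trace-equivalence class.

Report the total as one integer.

drop 0:h onto floor
drop 1:m onto floor
drop 2:h onto {0:h}
drop 3:h onto {2:h}
drop 4:m onto {1:m}
drop 5:m onto {4:m}
ground layer = {0:h, 1:m}
drop-orders for the pieces not yet dropped (sum over which currently-grounded one goes next):
  1 to go: {3} 1  {5} 1
  2 to go: {2,3} 1  {3,5} 2  {4,5} 1
  3 to go: {0,2,3} 1  {1,4,5} 1  {2,3,5} 3  {3,4,5} 3
  4 to go: {0,2,3,5} 4  {1,3,4,5} 4  {2,3,4,5} 6
  if 0:h drops first: 10 orders
  if 1:m drops first: 10 orders
heap linearizations: 20

20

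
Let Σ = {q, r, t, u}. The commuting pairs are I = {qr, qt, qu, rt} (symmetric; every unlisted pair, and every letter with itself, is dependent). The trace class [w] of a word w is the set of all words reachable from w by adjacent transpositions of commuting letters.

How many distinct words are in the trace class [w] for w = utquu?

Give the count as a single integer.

#0=u has no predecessor
#1=t depends on [0:u]
#2=q has no predecessor
#3=u depends on [1:t]
#4=u depends on [3:u]
sources: [0:u, 2:q]
N(rest) = Σ N(rest − s) over sources s of rest; N(one piece) = 1:
  size 1 → [2]=1  [4]=1
  size 2 → [2,4]=2  [3,4]=1
  size 3 → [1,3,4]=1  [2,3,4]=3
  first=0(u) contributes 4
  first=2(q) contributes 1
|[w]| = 5

5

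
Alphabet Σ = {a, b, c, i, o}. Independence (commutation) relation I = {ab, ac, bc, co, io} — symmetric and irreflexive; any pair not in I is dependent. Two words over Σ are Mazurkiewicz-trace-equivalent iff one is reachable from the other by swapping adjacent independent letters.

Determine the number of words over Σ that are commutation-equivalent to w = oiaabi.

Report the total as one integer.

6

0(o) covers ∅
1(i) covers ∅
2(a) covers 0:o, 1:i
3(a) covers 2:a
4(b) covers 0:o, 1:i
5(i) covers 3:a, 4:b
floor of heap: 0:o, 1:i
completions by unplaced set U, small U first (add the entries for U minus each lowest piece of U):
  |U|=1: {5}:1
  |U|=2: {3,5}:1  {4,5}:1
  |U|=3: {2,3,5}:1  {3,4,5}:2
  |U|=4: {2,3,4,5}:3
  start at 0(o): 3
  start at 1(i): 3
sum over floor = 6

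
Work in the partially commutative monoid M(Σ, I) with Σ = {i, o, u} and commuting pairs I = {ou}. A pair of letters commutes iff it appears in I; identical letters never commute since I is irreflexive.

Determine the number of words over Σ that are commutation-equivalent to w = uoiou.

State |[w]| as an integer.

4

#0=u has no predecessor
#1=o has no predecessor
#2=i depends on [0:u, 1:o]
#3=o depends on [2:i]
#4=u depends on [2:i]
sources: [0:u, 1:o]
N(rest) = Σ N(rest − s) over sources s of rest; N(one piece) = 1:
  size 1 → [3]=1  [4]=1
  size 2 → [3,4]=2
  size 3 → [2,3,4]=2
  first=0(u) contributes 2
  first=1(o) contributes 2
|[w]| = 4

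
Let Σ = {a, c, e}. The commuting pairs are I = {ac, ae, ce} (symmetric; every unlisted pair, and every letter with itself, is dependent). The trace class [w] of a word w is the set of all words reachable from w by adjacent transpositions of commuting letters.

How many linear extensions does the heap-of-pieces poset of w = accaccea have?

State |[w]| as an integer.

piece 0:a — minimal
piece 1:c — minimal
piece 2:c rests on {1:c}
piece 3:a rests on {0:a}
piece 4:c rests on {2:c}
piece 5:c rests on {4:c}
piece 6:e — minimal
piece 7:a rests on {3:a}
minimal pieces: {0:a, 1:c, 6:e}
ways to finish when only these pieces remain (= sum over removing one remaining piece with nothing left below it):
  1 left: {5}→1  {6}→1  {7}→1
  2 left: {3,7}→1  {4,5}→1  {5,6}→2  {5,7}→2  {6,7}→2
  3 left: {0,3,7}→1  {2,4,5}→1  {3,5,7}→3  {3,6,7}→3  {4,5,6}→3  {4,5,7}→3  {5,6,7}→6
  4 left: {0,3,5,7}→4  {0,3,6,7}→4  {1,2,4,5}→1  {2,4,5,6}→4  {2,4,5,7}→4  {3,4,5,7}→6  {3,5,6,7}→12  {4,5,6,7}→12
  5 left: {0,3,4,5,7}→10  {0,3,5,6,7}→20  {1,2,4,5,6}→5  {1,2,4,5,7}→5  {2,3,4,5,7}→10  {2,4,5,6,7}→20  {3,4,5,6,7}→30
  6 left: {0,2,3,4,5,7}→20  {0,3,4,5,6,7}→60  {1,2,3,4,5,7}→15  {1,2,4,5,6,7}→30  {2,3,4,5,6,7}→60
  placing 0:a first → 105 extensions
  placing 1:c first → 140 extensions
  placing 6:e first → 35 extensions
total linear extensions = 280

280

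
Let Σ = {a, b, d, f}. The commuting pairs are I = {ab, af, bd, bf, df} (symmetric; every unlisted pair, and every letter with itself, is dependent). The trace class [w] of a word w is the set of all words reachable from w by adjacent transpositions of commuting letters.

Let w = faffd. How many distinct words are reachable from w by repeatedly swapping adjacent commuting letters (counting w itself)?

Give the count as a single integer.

piece 0:f — minimal
piece 1:a — minimal
piece 2:f rests on {0:f}
piece 3:f rests on {2:f}
piece 4:d rests on {1:a}
minimal pieces: {0:f, 1:a}
ways to finish when only these pieces remain (= sum over removing one remaining piece with nothing left below it):
  1 left: {3}→1  {4}→1
  2 left: {1,4}→1  {2,3}→1  {3,4}→2
  3 left: {0,2,3}→1  {1,3,4}→3  {2,3,4}→3
  placing 0:f first → 6 extensions
  placing 1:a first → 4 extensions
total linear extensions = 10

10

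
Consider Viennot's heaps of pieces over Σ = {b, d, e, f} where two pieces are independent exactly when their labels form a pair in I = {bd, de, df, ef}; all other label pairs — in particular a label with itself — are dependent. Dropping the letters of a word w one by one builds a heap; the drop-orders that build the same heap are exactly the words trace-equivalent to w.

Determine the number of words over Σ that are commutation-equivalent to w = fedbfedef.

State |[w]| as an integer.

432

#0=f has no predecessor
#1=e has no predecessor
#2=d has no predecessor
#3=b depends on [0:f, 1:e]
#4=f depends on [3:b]
#5=e depends on [3:b]
#6=d depends on [2:d]
#7=e depends on [5:e]
#8=f depends on [4:f]
sources: [0:f, 1:e, 2:d]
N(rest) = Σ N(rest − s) over sources s of rest; N(one piece) = 1:
  size 1 → [6]=1  [7]=1  [8]=1
  size 2 → [2,6]=1  [4,8]=1  [5,7]=1  [6,7]=2  [6,8]=2  [7,8]=2
  size 3 → [2,6,7]=3  [2,6,8]=3  [4,6,8]=3  [4,7,8]=3  [5,6,7]=3  [5,7,8]=3  [6,7,8]=6
  size 4 → [2,4,6,8]=6  [2,5,6,7]=6  [2,6,7,8]=12  [4,5,7,8]=6  [4,6,7,8]=12  [5,6,7,8]=12
  size 5 → [2,4,6,7,8]=30  [2,5,6,7,8]=30  [3,4,5,7,8]=6  [4,5,6,7,8]=30
  size 6 → [0,3,4,5,7,8]=6  [1,3,4,5,7,8]=6  [2,4,5,6,7,8]=90  [3,4,5,6,7,8]=36
  size 7 → [0,1,3,4,5,7,8]=12  [0,3,4,5,6,7,8]=42  [1,3,4,5,6,7,8]=42  [2,3,4,5,6,7,8]=126
  first=0(f) contributes 168
  first=1(e) contributes 168
  first=2(d) contributes 96
|[w]| = 432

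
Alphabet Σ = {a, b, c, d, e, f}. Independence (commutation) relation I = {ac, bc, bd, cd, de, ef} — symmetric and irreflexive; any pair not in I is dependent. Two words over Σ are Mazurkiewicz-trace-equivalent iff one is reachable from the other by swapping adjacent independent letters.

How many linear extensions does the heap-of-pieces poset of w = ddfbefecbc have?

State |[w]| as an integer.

#0=d has no predecessor
#1=d depends on [0:d]
#2=f depends on [1:d]
#3=b depends on [2:f]
#4=e depends on [3:b]
#5=f depends on [3:b]
#6=e depends on [4:e]
#7=c depends on [5:f, 6:e]
#8=b depends on [5:f, 6:e]
#9=c depends on [7:c]
sources: [0:d]
N(rest) = Σ N(rest − s) over sources s of rest; N(one piece) = 1:
  size 1 → [8]=1  [9]=1
  size 2 → [7,9]=1  [8,9]=2
  size 3 → [7,8,9]=3
  size 4 → [5,7,8,9]=3  [6,7,8,9]=3
  size 5 → [4,6,7,8,9]=3  [5,6,7,8,9]=6
  size 6 → [4,5,6,7,8,9]=9
  size 7 → [3,4,5,6,7,8,9]=9
  size 8 → [2,3,4,5,6,7,8,9]=9
  first=0(d) contributes 9

9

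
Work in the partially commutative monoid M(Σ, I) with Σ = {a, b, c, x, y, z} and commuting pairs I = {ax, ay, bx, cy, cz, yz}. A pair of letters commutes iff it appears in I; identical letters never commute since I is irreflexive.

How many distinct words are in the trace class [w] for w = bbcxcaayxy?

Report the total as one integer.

16

0(b) covers ∅
1(b) covers 0:b
2(c) covers 1:b
3(x) covers 2:c
4(c) covers 3:x
5(a) covers 4:c
6(a) covers 5:a
7(y) covers 3:x
8(x) covers 4:c, 7:y
9(y) covers 8:x
floor of heap: 0:b
completions by unplaced set U, small U first (add the entries for U minus each lowest piece of U):
  |U|=1: {6}:1  {9}:1
  |U|=2: {5,6}:1  {6,9}:2  {8,9}:1
  |U|=3: {5,6,9}:3  {6,8,9}:3  {7,8,9}:1
  |U|=4: {5,6,8,9}:6  {6,7,8,9}:4
  |U|=5: {4,5,6,8,9}:6  {5,6,7,8,9}:10
  |U|=6: {4,5,6,7,8,9}:16
  |U|=7: {3,4,5,6,7,8,9}:16
  |U|=8: {2,3,4,5,6,7,8,9}:16
  start at 0(b): 16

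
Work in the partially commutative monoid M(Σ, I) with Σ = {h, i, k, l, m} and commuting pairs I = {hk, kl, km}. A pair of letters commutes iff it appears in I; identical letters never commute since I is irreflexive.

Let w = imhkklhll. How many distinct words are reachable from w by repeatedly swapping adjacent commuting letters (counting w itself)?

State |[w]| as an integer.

#0=i has no predecessor
#1=m depends on [0:i]
#2=h depends on [1:m]
#3=k depends on [0:i]
#4=k depends on [3:k]
#5=l depends on [2:h]
#6=h depends on [5:l]
#7=l depends on [6:h]
#8=l depends on [7:l]
sources: [0:i]
N(rest) = Σ N(rest − s) over sources s of rest; N(one piece) = 1:
  size 1 → [4]=1  [8]=1
  size 2 → [3,4]=1  [4,8]=2  [7,8]=1
  size 3 → [3,4,8]=3  [4,7,8]=3  [6,7,8]=1
  size 4 → [3,4,7,8]=6  [4,6,7,8]=4  [5,6,7,8]=1
  size 5 → [2,5,6,7,8]=1  [3,4,6,7,8]=10  [4,5,6,7,8]=5
  size 6 → [1,2,5,6,7,8]=1  [2,4,5,6,7,8]=6  [3,4,5,6,7,8]=15
  size 7 → [1,2,4,5,6,7,8]=7  [2,3,4,5,6,7,8]=21
  first=0(i) contributes 28

28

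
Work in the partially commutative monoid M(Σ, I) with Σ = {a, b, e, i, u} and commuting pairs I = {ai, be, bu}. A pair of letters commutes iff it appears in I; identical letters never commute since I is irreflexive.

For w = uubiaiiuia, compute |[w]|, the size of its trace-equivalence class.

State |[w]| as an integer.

0(u) covers ∅
1(u) covers 0:u
2(b) covers ∅
3(i) covers 1:u, 2:b
4(a) covers 1:u, 2:b
5(i) covers 3:i
6(i) covers 5:i
7(u) covers 4:a, 6:i
8(i) covers 7:u
9(a) covers 7:u
floor of heap: 0:u, 2:b
completions by unplaced set U, small U first (add the entries for U minus each lowest piece of U):
  |U|=1: {8}:1  {9}:1
  |U|=2: {8,9}:2
  |U|=3: {7,8,9}:2
  |U|=4: {4,7,8,9}:2  {6,7,8,9}:2
  |U|=5: {4,6,7,8,9}:4  {5,6,7,8,9}:2
  |U|=6: {3,5,6,7,8,9}:2  {4,5,6,7,8,9}:6
  |U|=7: {3,4,5,6,7,8,9}:8
  |U|=8: {1,3,4,5,6,7,8,9}:8  {2,3,4,5,6,7,8,9}:8
  start at 0(u): 16
  start at 2(b): 8
sum over floor = 24

24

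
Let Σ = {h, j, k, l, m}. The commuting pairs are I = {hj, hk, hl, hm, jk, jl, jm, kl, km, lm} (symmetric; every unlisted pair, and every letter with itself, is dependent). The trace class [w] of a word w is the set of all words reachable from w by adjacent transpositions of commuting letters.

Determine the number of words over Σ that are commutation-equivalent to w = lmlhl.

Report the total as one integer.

drop 0:l onto floor
drop 1:m onto floor
drop 2:l onto {0:l}
drop 3:h onto floor
drop 4:l onto {2:l}
ground layer = {0:l, 1:m, 3:h}
drop-orders for the pieces not yet dropped (sum over which currently-grounded one goes next):
  1 to go: {1} 1  {3} 1  {4} 1
  2 to go: {1,3} 2  {1,4} 2  {2,4} 1  {3,4} 2
  3 to go: {0,2,4} 1  {1,2,4} 3  {1,3,4} 6  {2,3,4} 3
  if 0:l drops first: 12 orders
  if 1:m drops first: 4 orders
  if 3:h drops first: 4 orders
heap linearizations: 20

20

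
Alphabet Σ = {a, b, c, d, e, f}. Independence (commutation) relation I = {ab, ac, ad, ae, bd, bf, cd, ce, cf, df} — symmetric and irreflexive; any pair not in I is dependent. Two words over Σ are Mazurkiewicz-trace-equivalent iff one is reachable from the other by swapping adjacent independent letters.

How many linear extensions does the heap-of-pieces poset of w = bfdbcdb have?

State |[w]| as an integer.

105

drop 0:b onto floor
drop 1:f onto floor
drop 2:d onto floor
drop 3:b onto {0:b}
drop 4:c onto {3:b}
drop 5:d onto {2:d}
drop 6:b onto {4:c}
ground layer = {0:b, 1:f, 2:d}
drop-orders for the pieces not yet dropped (sum over which currently-grounded one goes next):
  1 to go: {1} 1  {5} 1  {6} 1
  2 to go: {1,5} 2  {1,6} 2  {2,5} 1  {4,6} 1  {5,6} 2
  3 to go: {1,2,5} 3  {1,4,6} 3  {1,5,6} 6  {2,5,6} 3  {3,4,6} 1  {4,5,6} 3
  4 to go: {0,3,4,6} 1  {1,2,5,6} 12  {1,3,4,6} 4  {1,4,5,6} 12  {2,4,5,6} 6  {3,4,5,6} 4
  5 to go: {0,1,3,4,6} 5  {0,3,4,5,6} 5  {1,2,4,5,6} 30  {1,3,4,5,6} 20  {2,3,4,5,6} 10
  if 0:b drops first: 60 orders
  if 1:f drops first: 15 orders
  if 2:d drops first: 30 orders
heap linearizations: 105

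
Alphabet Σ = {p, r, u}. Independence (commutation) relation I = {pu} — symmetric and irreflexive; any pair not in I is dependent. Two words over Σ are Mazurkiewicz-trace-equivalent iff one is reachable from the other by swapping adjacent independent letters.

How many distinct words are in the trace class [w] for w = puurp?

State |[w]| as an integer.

#0=p has no predecessor
#1=u has no predecessor
#2=u depends on [1:u]
#3=r depends on [0:p, 2:u]
#4=p depends on [3:r]
sources: [0:p, 1:u]
N(rest) = Σ N(rest − s) over sources s of rest; N(one piece) = 1:
  size 1 → [4]=1
  size 2 → [3,4]=1
  size 3 → [0,3,4]=1  [2,3,4]=1
  first=0(p) contributes 1
  first=1(u) contributes 2
|[w]| = 3

3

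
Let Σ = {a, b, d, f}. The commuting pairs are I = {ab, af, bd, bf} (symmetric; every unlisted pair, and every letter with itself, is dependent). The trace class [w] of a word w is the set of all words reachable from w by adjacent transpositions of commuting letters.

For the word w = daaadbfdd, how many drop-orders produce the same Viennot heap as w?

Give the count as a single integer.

#0=d has no predecessor
#1=a depends on [0:d]
#2=a depends on [1:a]
#3=a depends on [2:a]
#4=d depends on [3:a]
#5=b has no predecessor
#6=f depends on [4:d]
#7=d depends on [6:f]
#8=d depends on [7:d]
sources: [0:d, 5:b]
N(rest) = Σ N(rest − s) over sources s of rest; N(one piece) = 1:
  size 1 → [5]=1  [8]=1
  size 2 → [5,8]=2  [7,8]=1
  size 3 → [5,7,8]=3  [6,7,8]=1
  size 4 → [4,6,7,8]=1  [5,6,7,8]=4
  size 5 → [3,4,6,7,8]=1  [4,5,6,7,8]=5
  size 6 → [2,3,4,6,7,8]=1  [3,4,5,6,7,8]=6
  size 7 → [1,2,3,4,6,7,8]=1  [2,3,4,5,6,7,8]=7
  first=0(d) contributes 8
  first=5(b) contributes 1
|[w]| = 9

9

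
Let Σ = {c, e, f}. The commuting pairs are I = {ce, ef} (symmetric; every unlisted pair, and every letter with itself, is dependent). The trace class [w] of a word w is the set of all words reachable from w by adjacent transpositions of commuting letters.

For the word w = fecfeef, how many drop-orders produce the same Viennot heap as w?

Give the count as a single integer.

0(f) covers ∅
1(e) covers ∅
2(c) covers 0:f
3(f) covers 2:c
4(e) covers 1:e
5(e) covers 4:e
6(f) covers 3:f
floor of heap: 0:f, 1:e
completions by unplaced set U, small U first (add the entries for U minus each lowest piece of U):
  |U|=1: {5}:1  {6}:1
  |U|=2: {3,6}:1  {4,5}:1  {5,6}:2
  |U|=3: {1,4,5}:1  {2,3,6}:1  {3,5,6}:3  {4,5,6}:3
  |U|=4: {0,2,3,6}:1  {1,4,5,6}:4  {2,3,5,6}:4  {3,4,5,6}:6
  |U|=5: {0,2,3,5,6}:5  {1,3,4,5,6}:10  {2,3,4,5,6}:10
  start at 0(f): 20
  start at 1(e): 15
sum over floor = 35

35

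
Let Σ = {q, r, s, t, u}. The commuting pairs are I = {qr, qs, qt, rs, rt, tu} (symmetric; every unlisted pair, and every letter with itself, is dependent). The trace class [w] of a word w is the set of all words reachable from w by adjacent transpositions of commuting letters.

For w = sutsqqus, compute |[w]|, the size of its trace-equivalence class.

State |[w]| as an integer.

0(s) covers ∅
1(u) covers 0:s
2(t) covers 0:s
3(s) covers 1:u, 2:t
4(q) covers 1:u
5(q) covers 4:q
6(u) covers 3:s, 5:q
7(s) covers 6:u
floor of heap: 0:s
completions by unplaced set U, small U first (add the entries for U minus each lowest piece of U):
  |U|=1: {7}:1
  |U|=2: {6,7}:1
  |U|=3: {3,6,7}:1  {5,6,7}:1
  |U|=4: {2,3,6,7}:1  {3,5,6,7}:2  {4,5,6,7}:1
  |U|=5: {2,3,5,6,7}:3  {3,4,5,6,7}:3
  |U|=6: {1,3,4,5,6,7}:3  {2,3,4,5,6,7}:6
  start at 0(s): 9

9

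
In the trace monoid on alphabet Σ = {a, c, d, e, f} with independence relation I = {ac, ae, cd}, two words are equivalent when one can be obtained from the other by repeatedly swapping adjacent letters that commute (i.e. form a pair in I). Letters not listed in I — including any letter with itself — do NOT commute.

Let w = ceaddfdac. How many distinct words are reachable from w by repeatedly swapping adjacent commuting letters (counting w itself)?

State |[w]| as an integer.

9

#0=c has no predecessor
#1=e depends on [0:c]
#2=a has no predecessor
#3=d depends on [1:e, 2:a]
#4=d depends on [3:d]
#5=f depends on [4:d]
#6=d depends on [5:f]
#7=a depends on [6:d]
#8=c depends on [5:f]
sources: [0:c, 2:a]
N(rest) = Σ N(rest − s) over sources s of rest; N(one piece) = 1:
  size 1 → [7]=1  [8]=1
  size 2 → [6,7]=1  [7,8]=2
  size 3 → [6,7,8]=3
  size 4 → [5,6,7,8]=3
  size 5 → [4,5,6,7,8]=3
  size 6 → [3,4,5,6,7,8]=3
  size 7 → [1,3,4,5,6,7,8]=3  [2,3,4,5,6,7,8]=3
  first=0(c) contributes 6
  first=2(a) contributes 3
|[w]| = 9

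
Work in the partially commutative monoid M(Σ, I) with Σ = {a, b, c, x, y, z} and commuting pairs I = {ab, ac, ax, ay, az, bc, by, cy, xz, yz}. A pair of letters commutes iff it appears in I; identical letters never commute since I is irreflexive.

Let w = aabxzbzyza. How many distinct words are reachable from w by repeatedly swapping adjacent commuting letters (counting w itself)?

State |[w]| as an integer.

drop 0:a onto floor
drop 1:a onto {0:a}
drop 2:b onto floor
drop 3:x onto {2:b}
drop 4:z onto {2:b}
drop 5:b onto {3:x, 4:z}
drop 6:z onto {5:b}
drop 7:y onto {3:x}
drop 8:z onto {6:z}
drop 9:a onto {1:a}
ground layer = {0:a, 2:b}
drop-orders for the pieces not yet dropped (sum over which currently-grounded one goes next):
  1 to go: {7} 1  {8} 1  {9} 1
  2 to go: {1,9} 1  {6,8} 1  {7,8} 2  {7,9} 2  {8,9} 2
  3 to go: {0,1,9} 1  {1,7,9} 3  {1,8,9} 3  {5,6,8} 1  {6,7,8} 3  {6,8,9} 3  {7,8,9} 6
  4 to go: {0,1,7,9} 4  {0,1,8,9} 4  {1,6,8,9} 6  {1,7,8,9} 12  {4,5,6,8} 1  {5,6,7,8} 4  {5,6,8,9} 4  {6,7,8,9} 12
  5 to go: {0,1,6,8,9} 10  {0,1,7,8,9} 20  {1,5,6,8,9} 10  {1,6,7,8,9} 30  {3,5,6,7,8} 4  {4,5,6,7,8} 5  {4,5,6,8,9} 5  {5,6,7,8,9} 20
  6 to go: {0,1,5,6,8,9} 20  {0,1,6,7,8,9} 60  {1,4,5,6,8,9} 15  {1,5,6,7,8,9} 60  {3,4,5,6,7,8} 9  {3,5,6,7,8,9} 24  {4,5,6,7,8,9} 30
  7 to go: {0,1,4,5,6,8,9} 35  {0,1,5,6,7,8,9} 140  {1,3,5,6,7,8,9} 84  {1,4,5,6,7,8,9} 105  {2,3,4,5,6,7,8} 9  {3,4,5,6,7,8,9} 63
  8 to go: {0,1,3,5,6,7,8,9} 224  {0,1,4,5,6,7,8,9} 280  {1,3,4,5,6,7,8,9} 252  {2,3,4,5,6,7,8,9} 72
  if 0:a drops first: 324 orders
  if 2:b drops first: 756 orders
heap linearizations: 1080

1080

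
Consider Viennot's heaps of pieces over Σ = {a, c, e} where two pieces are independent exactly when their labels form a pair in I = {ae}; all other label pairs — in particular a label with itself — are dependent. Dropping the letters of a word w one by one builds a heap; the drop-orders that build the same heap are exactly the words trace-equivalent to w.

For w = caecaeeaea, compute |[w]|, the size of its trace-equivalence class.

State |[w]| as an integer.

40

0(c) covers ∅
1(a) covers 0:c
2(e) covers 0:c
3(c) covers 1:a, 2:e
4(a) covers 3:c
5(e) covers 3:c
6(e) covers 5:e
7(a) covers 4:a
8(e) covers 6:e
9(a) covers 7:a
floor of heap: 0:c
completions by unplaced set U, small U first (add the entries for U minus each lowest piece of U):
  |U|=1: {8}:1  {9}:1
  |U|=2: {6,8}:1  {7,9}:1  {8,9}:2
  |U|=3: {4,7,9}:1  {5,6,8}:1  {6,8,9}:3  {7,8,9}:3
  |U|=4: {4,7,8,9}:4  {5,6,8,9}:4  {6,7,8,9}:6
  |U|=5: {4,6,7,8,9}:10  {5,6,7,8,9}:10
  |U|=6: {4,5,6,7,8,9}:20
  |U|=7: {3,4,5,6,7,8,9}:20
  |U|=8: {1,3,4,5,6,7,8,9}:20  {2,3,4,5,6,7,8,9}:20
  start at 0(c): 40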